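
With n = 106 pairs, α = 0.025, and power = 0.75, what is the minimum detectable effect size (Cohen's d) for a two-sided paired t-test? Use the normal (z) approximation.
d ≈ 0.28

Minimum detectable effect (paired t-test, normal approximation):
d = (z_{α/2} + z_β) / √n
d = (2.241 + 0.674) / √106
d = 2.916 / 10.296
d ≈ 0.28

By Cohen's convention (0.2 small / 0.5 medium / 0.8 large): small effect.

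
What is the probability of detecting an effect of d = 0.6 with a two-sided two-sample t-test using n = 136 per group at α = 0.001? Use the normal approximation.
Power ≈ 0.95

Power calculation (two-sample t-test, normal approximation):
z_β = d · √(n/2) - z_{α/2}
z_β = 0.6 · √(136/2) - 3.291
z_β = 0.6 · 8.246 - 3.291
z_β = 1.657

Power = Φ(z_β) = Φ(1.657) ≈ 0.951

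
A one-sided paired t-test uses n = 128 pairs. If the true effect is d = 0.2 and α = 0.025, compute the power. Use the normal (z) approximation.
Power ≈ 0.62

Power calculation (paired t-test, normal approximation):
z_β = d · √n - z_α
z_β = 0.2 · √128 - 1.960
z_β = 0.2 · 11.314 - 1.960
z_β = 0.303

Power = Φ(z_β) = Φ(0.303) ≈ 0.619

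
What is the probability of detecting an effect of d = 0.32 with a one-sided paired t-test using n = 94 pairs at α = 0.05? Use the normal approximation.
Power ≈ 0.93

Power calculation (paired t-test, normal approximation):
z_β = d · √n - z_α
z_β = 0.32 · √94 - 1.645
z_β = 0.32 · 9.695 - 1.645
z_β = 1.458

Power = Φ(z_β) = Φ(1.458) ≈ 0.928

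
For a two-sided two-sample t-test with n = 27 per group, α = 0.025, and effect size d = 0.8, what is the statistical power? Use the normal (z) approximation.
Power ≈ 0.76

Power calculation (two-sample t-test, normal approximation):
z_β = d · √(n/2) - z_{α/2}
z_β = 0.8 · √(27/2) - 2.241
z_β = 0.8 · 3.674 - 2.241
z_β = 0.698

Power = Φ(z_β) = Φ(0.698) ≈ 0.757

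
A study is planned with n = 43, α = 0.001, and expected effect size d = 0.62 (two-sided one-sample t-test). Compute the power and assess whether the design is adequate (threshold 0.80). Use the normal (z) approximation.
Power ≈ 0.78; the study is underpowered (power < 0.80)

Power calculation (one-sample t-test, normal approximation):
z_β = d · √n - z_{α/2}
z_β = 0.62 · √43 - 3.291
z_β = 0.62 · 6.557 - 3.291
z_β = 0.775

Power = Φ(z_β) = Φ(0.775) ≈ 0.781

Effect size d = 0.62 is medium by Cohen's convention (0.2/0.5/0.8).

Threshold: power ≥ 0.80 is conventionally adequate.
Power ≈ 0.78 → the study is underpowered (power < 0.80).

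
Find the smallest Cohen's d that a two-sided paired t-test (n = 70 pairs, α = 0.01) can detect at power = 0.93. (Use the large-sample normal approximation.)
d ≈ 0.48

Minimum detectable effect (paired t-test, normal approximation):
d = (z_{α/2} + z_β) / √n
d = (2.576 + 1.476) / √70
d = 4.052 / 8.367
d ≈ 0.48

By Cohen's convention (0.2 small / 0.5 medium / 0.8 large): small effect.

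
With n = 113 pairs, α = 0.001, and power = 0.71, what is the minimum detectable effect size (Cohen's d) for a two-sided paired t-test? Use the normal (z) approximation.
d ≈ 0.36

Minimum detectable effect (paired t-test, normal approximation):
d = (z_{α/2} + z_β) / √n
d = (3.291 + 0.553) / √113
d = 3.844 / 10.630
d ≈ 0.36

By Cohen's convention (0.2 small / 0.5 medium / 0.8 large): small effect.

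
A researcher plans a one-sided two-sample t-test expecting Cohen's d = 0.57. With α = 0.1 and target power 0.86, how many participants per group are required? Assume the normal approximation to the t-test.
n = 35 per group

Sample size formula (two-sample t-test, normal approximation):
n = 2 · ((z_α + z_β) / d)²

z_α = 1.282 (for α = 0.1, one-sided)
z_β = 1.080 (for power = 0.86)
d = 0.57

n = 2 · ((1.282 + 1.080) / 0.57)²
n = 2 · (4.144)²
n ≈ 34.35
Round up to the next whole number: n = 35 per group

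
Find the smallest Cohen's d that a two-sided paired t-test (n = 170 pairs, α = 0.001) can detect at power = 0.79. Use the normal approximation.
d ≈ 0.31

Minimum detectable effect (paired t-test, normal approximation):
d = (z_{α/2} + z_β) / √n
d = (3.291 + 0.806) / √170
d = 4.097 / 13.038
d ≈ 0.31

By Cohen's convention (0.2 small / 0.5 medium / 0.8 large): small effect.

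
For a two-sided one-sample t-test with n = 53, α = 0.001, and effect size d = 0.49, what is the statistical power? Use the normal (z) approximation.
Power ≈ 0.61

Power calculation (one-sample t-test, normal approximation):
z_β = d · √n - z_{α/2}
z_β = 0.49 · √53 - 3.291
z_β = 0.49 · 7.280 - 3.291
z_β = 0.277

Power = Φ(z_β) = Φ(0.277) ≈ 0.609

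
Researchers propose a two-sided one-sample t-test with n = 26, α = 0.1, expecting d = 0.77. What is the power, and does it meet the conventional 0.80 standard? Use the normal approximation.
Power ≈ 0.99; the study is adequately powered (power ≥ 0.80)

Power calculation (one-sample t-test, normal approximation):
z_β = d · √n - z_{α/2}
z_β = 0.77 · √26 - 1.645
z_β = 0.77 · 5.099 - 1.645
z_β = 2.281

Power = Φ(z_β) = Φ(2.281) ≈ 0.989

Effect size d = 0.77 is medium by Cohen's convention (0.2/0.5/0.8).

Threshold: power ≥ 0.80 is conventionally adequate.
Power ≈ 0.99 → the study is adequately powered (power ≥ 0.80).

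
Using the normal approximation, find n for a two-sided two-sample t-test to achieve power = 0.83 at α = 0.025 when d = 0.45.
n = 101 per group

Sample size formula (two-sample t-test, normal approximation):
n = 2 · ((z_{α/2} + z_β) / d)²

z_{α/2} = 2.241 (for α = 0.025, two-sided)
z_β = 0.954 (for power = 0.83)
d = 0.45

n = 2 · ((2.241 + 0.954) / 0.45)²
n = 2 · (7.100)²
n ≈ 100.82
Round up to the next whole number: n = 101 per group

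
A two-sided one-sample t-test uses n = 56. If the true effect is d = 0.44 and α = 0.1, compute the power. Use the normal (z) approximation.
Power ≈ 0.95

Power calculation (one-sample t-test, normal approximation):
z_β = d · √n - z_{α/2}
z_β = 0.44 · √56 - 1.645
z_β = 0.44 · 7.483 - 1.645
z_β = 1.648

Power = Φ(z_β) = Φ(1.648) ≈ 0.950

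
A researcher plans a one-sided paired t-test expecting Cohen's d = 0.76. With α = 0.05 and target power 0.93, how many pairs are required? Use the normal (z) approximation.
n = 17 pairs

Sample size formula (paired t-test, normal approximation):
n = ((z_α + z_β) / d)²

z_α = 1.645 (for α = 0.05, one-sided)
z_β = 1.476 (for power = 0.93)
d = 0.76

n = ((1.645 + 1.476) / 0.76)²
n = (4.107)²
n ≈ 16.87
Round up to the next whole number: n = 17 pairs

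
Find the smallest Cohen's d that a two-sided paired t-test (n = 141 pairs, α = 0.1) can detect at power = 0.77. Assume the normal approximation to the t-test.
d ≈ 0.20

Minimum detectable effect (paired t-test, normal approximation):
d = (z_{α/2} + z_β) / √n
d = (1.645 + 0.739) / √141
d = 2.384 / 11.874
d ≈ 0.20

By Cohen's convention (0.2 small / 0.5 medium / 0.8 large): small effect.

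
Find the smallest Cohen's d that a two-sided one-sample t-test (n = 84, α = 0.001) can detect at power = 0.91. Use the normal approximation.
d ≈ 0.51

Minimum detectable effect (one-sample t-test, normal approximation):
d = (z_{α/2} + z_β) / √n
d = (3.291 + 1.341) / √84
d = 4.631 / 9.165
d ≈ 0.51

By Cohen's convention (0.2 small / 0.5 medium / 0.8 large): medium effect.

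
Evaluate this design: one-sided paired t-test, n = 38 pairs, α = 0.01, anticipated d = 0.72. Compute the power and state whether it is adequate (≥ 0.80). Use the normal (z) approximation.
Power ≈ 0.98; the study is adequately powered (power ≥ 0.80)

Power calculation (paired t-test, normal approximation):
z_β = d · √n - z_α
z_β = 0.72 · √38 - 2.326
z_β = 0.72 · 6.164 - 2.326
z_β = 2.112

Power = Φ(z_β) = Φ(2.112) ≈ 0.983

Effect size d = 0.72 is medium by Cohen's convention (0.2/0.5/0.8).

Threshold: power ≥ 0.80 is conventionally adequate.
Power ≈ 0.98 → the study is adequately powered (power ≥ 0.80).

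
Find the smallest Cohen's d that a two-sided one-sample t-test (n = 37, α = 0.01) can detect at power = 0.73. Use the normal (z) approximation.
d ≈ 0.52

Minimum detectable effect (one-sample t-test, normal approximation):
d = (z_{α/2} + z_β) / √n
d = (2.576 + 0.613) / √37
d = 3.189 / 6.083
d ≈ 0.52

By Cohen's convention (0.2 small / 0.5 medium / 0.8 large): medium effect.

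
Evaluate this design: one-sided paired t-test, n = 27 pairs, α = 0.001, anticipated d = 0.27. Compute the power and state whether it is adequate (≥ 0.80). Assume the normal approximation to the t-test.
Power ≈ 0.05; the study is underpowered (power < 0.80)

Power calculation (paired t-test, normal approximation):
z_β = d · √n - z_α
z_β = 0.27 · √27 - 3.090
z_β = 0.27 · 5.196 - 3.090
z_β = -1.687

Power = Φ(z_β) = Φ(-1.687) ≈ 0.046

Effect size d = 0.27 is small by Cohen's convention (0.2/0.5/0.8).

Threshold: power ≥ 0.80 is conventionally adequate.
Power ≈ 0.05 → the study is underpowered (power < 0.80).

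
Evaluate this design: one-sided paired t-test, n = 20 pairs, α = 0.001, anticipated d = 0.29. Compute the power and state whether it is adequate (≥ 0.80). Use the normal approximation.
Power ≈ 0.04; the study is underpowered (power < 0.80)

Power calculation (paired t-test, normal approximation):
z_β = d · √n - z_α
z_β = 0.29 · √20 - 3.090
z_β = 0.29 · 4.472 - 3.090
z_β = -1.793

Power = Φ(z_β) = Φ(-1.793) ≈ 0.036

Effect size d = 0.29 is small by Cohen's convention (0.2/0.5/0.8).

Threshold: power ≥ 0.80 is conventionally adequate.
Power ≈ 0.04 → the study is underpowered (power < 0.80).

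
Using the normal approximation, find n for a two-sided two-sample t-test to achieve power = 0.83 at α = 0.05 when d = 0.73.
n = 32 per group

Sample size formula (two-sample t-test, normal approximation):
n = 2 · ((z_{α/2} + z_β) / d)²

z_{α/2} = 1.960 (for α = 0.05, two-sided)
z_β = 0.954 (for power = 0.83)
d = 0.73

n = 2 · ((1.960 + 0.954) / 0.73)²
n = 2 · (3.992)²
n ≈ 31.87
Round up to the next whole number: n = 32 per group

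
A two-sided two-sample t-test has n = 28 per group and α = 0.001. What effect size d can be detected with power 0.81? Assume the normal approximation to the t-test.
d ≈ 1.11

Minimum detectable effect (two-sample t-test, normal approximation):
d = (z_{α/2} + z_β) / √(n/2)
d = (3.291 + 0.878) / √(28/2)
d = 4.168 / 3.742
d ≈ 1.11

By Cohen's convention (0.2 small / 0.5 medium / 0.8 large): large effect.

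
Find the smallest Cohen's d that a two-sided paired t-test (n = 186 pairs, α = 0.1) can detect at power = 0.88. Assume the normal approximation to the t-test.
d ≈ 0.21

Minimum detectable effect (paired t-test, normal approximation):
d = (z_{α/2} + z_β) / √n
d = (1.645 + 1.175) / √186
d = 2.820 / 13.638
d ≈ 0.21

By Cohen's convention (0.2 small / 0.5 medium / 0.8 large): small effect.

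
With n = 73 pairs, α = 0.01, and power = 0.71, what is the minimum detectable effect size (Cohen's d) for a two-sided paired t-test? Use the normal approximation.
d ≈ 0.37

Minimum detectable effect (paired t-test, normal approximation):
d = (z_{α/2} + z_β) / √n
d = (2.576 + 0.553) / √73
d = 3.129 / 8.544
d ≈ 0.37

By Cohen's convention (0.2 small / 0.5 medium / 0.8 large): small effect.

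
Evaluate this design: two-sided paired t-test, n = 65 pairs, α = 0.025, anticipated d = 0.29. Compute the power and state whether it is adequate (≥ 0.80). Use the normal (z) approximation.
Power ≈ 0.54; the study is underpowered (power < 0.80)

Power calculation (paired t-test, normal approximation):
z_β = d · √n - z_{α/2}
z_β = 0.29 · √65 - 2.241
z_β = 0.29 · 8.062 - 2.241
z_β = 0.097

Power = Φ(z_β) = Φ(0.097) ≈ 0.538

Effect size d = 0.29 is small by Cohen's convention (0.2/0.5/0.8).

Threshold: power ≥ 0.80 is conventionally adequate.
Power ≈ 0.54 → the study is underpowered (power < 0.80).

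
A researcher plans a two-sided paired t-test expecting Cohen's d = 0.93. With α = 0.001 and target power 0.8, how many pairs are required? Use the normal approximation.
n = 20 pairs

Sample size formula (paired t-test, normal approximation):
n = ((z_{α/2} + z_β) / d)²

z_{α/2} = 3.291 (for α = 0.001, two-sided)
z_β = 0.842 (for power = 0.8)
d = 0.93

n = ((3.291 + 0.842) / 0.93)²
n = (4.444)²
n ≈ 19.75
Round up to the next whole number: n = 20 pairs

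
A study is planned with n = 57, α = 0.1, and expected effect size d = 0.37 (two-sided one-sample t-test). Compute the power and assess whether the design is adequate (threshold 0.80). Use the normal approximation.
Power ≈ 0.87; the study is adequately powered (power ≥ 0.80)

Power calculation (one-sample t-test, normal approximation):
z_β = d · √n - z_{α/2}
z_β = 0.37 · √57 - 1.645
z_β = 0.37 · 7.550 - 1.645
z_β = 1.149

Power = Φ(z_β) = Φ(1.149) ≈ 0.875

Effect size d = 0.37 is small by Cohen's convention (0.2/0.5/0.8).

Threshold: power ≥ 0.80 is conventionally adequate.
Power ≈ 0.87 → the study is adequately powered (power ≥ 0.80).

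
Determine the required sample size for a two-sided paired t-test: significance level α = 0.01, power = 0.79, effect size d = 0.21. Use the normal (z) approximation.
n = 260 pairs

Sample size formula (paired t-test, normal approximation):
n = ((z_{α/2} + z_β) / d)²

z_{α/2} = 2.576 (for α = 0.01, two-sided)
z_β = 0.806 (for power = 0.79)
d = 0.21

n = ((2.576 + 0.806) / 0.21)²
n = (16.105)²
n ≈ 259.37
Round up to the next whole number: n = 260 pairs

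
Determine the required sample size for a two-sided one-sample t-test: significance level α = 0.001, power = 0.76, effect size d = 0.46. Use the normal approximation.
n = 76

Sample size formula (one-sample t-test, normal approximation):
n = ((z_{α/2} + z_β) / d)²

z_{α/2} = 3.291 (for α = 0.001, two-sided)
z_β = 0.706 (for power = 0.76)
d = 0.46

n = ((3.291 + 0.706) / 0.46)²
n = (8.689)²
n ≈ 75.50
Round up to the next whole number: n = 76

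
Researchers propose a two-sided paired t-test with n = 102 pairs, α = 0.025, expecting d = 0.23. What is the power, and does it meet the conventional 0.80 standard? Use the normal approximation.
Power ≈ 0.53; the study is underpowered (power < 0.80)

Power calculation (paired t-test, normal approximation):
z_β = d · √n - z_{α/2}
z_β = 0.23 · √102 - 2.241
z_β = 0.23 · 10.100 - 2.241
z_β = 0.081

Power = Φ(z_β) = Φ(0.081) ≈ 0.532

Effect size d = 0.23 is small by Cohen's convention (0.2/0.5/0.8).

Threshold: power ≥ 0.80 is conventionally adequate.
Power ≈ 0.53 → the study is underpowered (power < 0.80).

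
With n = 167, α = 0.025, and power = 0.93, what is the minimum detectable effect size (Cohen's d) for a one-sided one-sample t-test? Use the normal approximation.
d ≈ 0.27

Minimum detectable effect (one-sample t-test, normal approximation):
d = (z_α + z_β) / √n
d = (1.960 + 1.476) / √167
d = 3.436 / 12.923
d ≈ 0.27

By Cohen's convention (0.2 small / 0.5 medium / 0.8 large): small effect.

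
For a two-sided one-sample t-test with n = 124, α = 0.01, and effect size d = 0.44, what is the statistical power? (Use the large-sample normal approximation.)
Power ≈ 0.99

Power calculation (one-sample t-test, normal approximation):
z_β = d · √n - z_{α/2}
z_β = 0.44 · √124 - 2.576
z_β = 0.44 · 11.136 - 2.576
z_β = 2.324

Power = Φ(z_β) = Φ(2.324) ≈ 0.990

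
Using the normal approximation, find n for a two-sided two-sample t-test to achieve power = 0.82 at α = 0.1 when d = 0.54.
n = 45 per group

Sample size formula (two-sample t-test, normal approximation):
n = 2 · ((z_{α/2} + z_β) / d)²

z_{α/2} = 1.645 (for α = 0.1, two-sided)
z_β = 0.915 (for power = 0.82)
d = 0.54

n = 2 · ((1.645 + 0.915) / 0.54)²
n = 2 · (4.741)²
n ≈ 44.95
Round up to the next whole number: n = 45 per group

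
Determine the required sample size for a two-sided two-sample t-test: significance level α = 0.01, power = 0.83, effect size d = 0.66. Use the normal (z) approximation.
n = 58 per group

Sample size formula (two-sample t-test, normal approximation):
n = 2 · ((z_{α/2} + z_β) / d)²

z_{α/2} = 2.576 (for α = 0.01, two-sided)
z_β = 0.954 (for power = 0.83)
d = 0.66

n = 2 · ((2.576 + 0.954) / 0.66)²
n = 2 · (5.348)²
n ≈ 57.20
Round up to the next whole number: n = 58 per group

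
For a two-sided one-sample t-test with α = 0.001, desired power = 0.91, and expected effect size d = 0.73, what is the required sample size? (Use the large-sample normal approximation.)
n = 41

Sample size formula (one-sample t-test, normal approximation):
n = ((z_{α/2} + z_β) / d)²

z_{α/2} = 3.291 (for α = 0.001, two-sided)
z_β = 1.341 (for power = 0.91)
d = 0.73

n = ((3.291 + 1.341) / 0.73)²
n = (6.345)²
n ≈ 40.26
Round up to the next whole number: n = 41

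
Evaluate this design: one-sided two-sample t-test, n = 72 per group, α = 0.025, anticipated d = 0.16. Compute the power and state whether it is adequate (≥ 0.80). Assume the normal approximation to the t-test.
Power ≈ 0.16; the study is underpowered (power < 0.80)

Power calculation (two-sample t-test, normal approximation):
z_β = d · √(n/2) - z_α
z_β = 0.16 · √(72/2) - 1.960
z_β = 0.16 · 6.000 - 1.960
z_β = -1.000

Power = Φ(z_β) = Φ(-1.000) ≈ 0.159

Effect size d = 0.16 is very small by Cohen's convention (0.2/0.5/0.8).

Threshold: power ≥ 0.80 is conventionally adequate.
Power ≈ 0.16 → the study is underpowered (power < 0.80).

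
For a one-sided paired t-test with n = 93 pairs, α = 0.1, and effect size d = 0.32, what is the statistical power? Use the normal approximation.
Power ≈ 0.96

Power calculation (paired t-test, normal approximation):
z_β = d · √n - z_α
z_β = 0.32 · √93 - 1.282
z_β = 0.32 · 9.644 - 1.282
z_β = 1.804

Power = Φ(z_β) = Φ(1.804) ≈ 0.964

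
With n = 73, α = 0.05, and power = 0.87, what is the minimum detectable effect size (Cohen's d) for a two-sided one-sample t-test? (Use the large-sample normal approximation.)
d ≈ 0.36

Minimum detectable effect (one-sample t-test, normal approximation):
d = (z_{α/2} + z_β) / √n
d = (1.960 + 1.126) / √73
d = 3.086 / 8.544
d ≈ 0.36

By Cohen's convention (0.2 small / 0.5 medium / 0.8 large): small effect.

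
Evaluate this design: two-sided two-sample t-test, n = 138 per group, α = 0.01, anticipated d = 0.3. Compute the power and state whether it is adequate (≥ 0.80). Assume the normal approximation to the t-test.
Power ≈ 0.47; the study is underpowered (power < 0.80)

Power calculation (two-sample t-test, normal approximation):
z_β = d · √(n/2) - z_{α/2}
z_β = 0.3 · √(138/2) - 2.576
z_β = 0.3 · 8.307 - 2.576
z_β = -0.084

Power = Φ(z_β) = Φ(-0.084) ≈ 0.467

Effect size d = 0.3 is small by Cohen's convention (0.2/0.5/0.8).

Threshold: power ≥ 0.80 is conventionally adequate.
Power ≈ 0.47 → the study is underpowered (power < 0.80).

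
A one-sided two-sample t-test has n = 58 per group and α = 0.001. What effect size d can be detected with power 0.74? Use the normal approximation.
d ≈ 0.69

Minimum detectable effect (two-sample t-test, normal approximation):
d = (z_α + z_β) / √(n/2)
d = (3.090 + 0.643) / √(58/2)
d = 3.734 / 5.385
d ≈ 0.69

By Cohen's convention (0.2 small / 0.5 medium / 0.8 large): medium effect.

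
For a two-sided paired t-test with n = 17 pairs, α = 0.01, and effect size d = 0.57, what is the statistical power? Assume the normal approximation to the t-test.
Power ≈ 0.41

Power calculation (paired t-test, normal approximation):
z_β = d · √n - z_{α/2}
z_β = 0.57 · √17 - 2.576
z_β = 0.57 · 4.123 - 2.576
z_β = -0.226

Power = Φ(z_β) = Φ(-0.226) ≈ 0.411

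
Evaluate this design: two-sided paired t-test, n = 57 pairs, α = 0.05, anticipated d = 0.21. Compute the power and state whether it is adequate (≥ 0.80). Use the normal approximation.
Power ≈ 0.35; the study is underpowered (power < 0.80)

Power calculation (paired t-test, normal approximation):
z_β = d · √n - z_{α/2}
z_β = 0.21 · √57 - 1.960
z_β = 0.21 · 7.550 - 1.960
z_β = -0.374

Power = Φ(z_β) = Φ(-0.374) ≈ 0.354

Effect size d = 0.21 is small by Cohen's convention (0.2/0.5/0.8).

Threshold: power ≥ 0.80 is conventionally adequate.
Power ≈ 0.35 → the study is underpowered (power < 0.80).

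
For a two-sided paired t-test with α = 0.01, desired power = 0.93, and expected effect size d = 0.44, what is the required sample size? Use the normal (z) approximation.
n = 85 pairs

Sample size formula (paired t-test, normal approximation):
n = ((z_{α/2} + z_β) / d)²

z_{α/2} = 2.576 (for α = 0.01, two-sided)
z_β = 1.476 (for power = 0.93)
d = 0.44

n = ((2.576 + 1.476) / 0.44)²
n = (9.209)²
n ≈ 84.81
Round up to the next whole number: n = 85 pairs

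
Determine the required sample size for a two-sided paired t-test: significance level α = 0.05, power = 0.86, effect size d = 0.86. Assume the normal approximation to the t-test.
n = 13 pairs

Sample size formula (paired t-test, normal approximation):
n = ((z_{α/2} + z_β) / d)²

z_{α/2} = 1.960 (for α = 0.05, two-sided)
z_β = 1.080 (for power = 0.86)
d = 0.86

n = ((1.960 + 1.080) / 0.86)²
n = (3.535)²
n ≈ 12.50
Round up to the next whole number: n = 13 pairs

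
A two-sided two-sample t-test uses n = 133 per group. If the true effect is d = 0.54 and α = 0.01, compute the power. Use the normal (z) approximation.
Power ≈ 0.97

Power calculation (two-sample t-test, normal approximation):
z_β = d · √(n/2) - z_{α/2}
z_β = 0.54 · √(133/2) - 2.576
z_β = 0.54 · 8.155 - 2.576
z_β = 1.828

Power = Φ(z_β) = Φ(1.828) ≈ 0.966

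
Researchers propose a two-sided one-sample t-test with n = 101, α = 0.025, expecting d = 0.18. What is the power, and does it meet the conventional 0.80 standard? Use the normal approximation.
Power ≈ 0.33; the study is underpowered (power < 0.80)

Power calculation (one-sample t-test, normal approximation):
z_β = d · √n - z_{α/2}
z_β = 0.18 · √101 - 2.241
z_β = 0.18 · 10.050 - 2.241
z_β = -0.432

Power = Φ(z_β) = Φ(-0.432) ≈ 0.333

Effect size d = 0.18 is very small by Cohen's convention (0.2/0.5/0.8).

Threshold: power ≥ 0.80 is conventionally adequate.
Power ≈ 0.33 → the study is underpowered (power < 0.80).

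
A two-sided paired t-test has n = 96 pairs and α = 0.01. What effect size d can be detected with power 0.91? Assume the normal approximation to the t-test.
d ≈ 0.40

Minimum detectable effect (paired t-test, normal approximation):
d = (z_{α/2} + z_β) / √n
d = (2.576 + 1.341) / √96
d = 3.917 / 9.798
d ≈ 0.40

By Cohen's convention (0.2 small / 0.5 medium / 0.8 large): small effect.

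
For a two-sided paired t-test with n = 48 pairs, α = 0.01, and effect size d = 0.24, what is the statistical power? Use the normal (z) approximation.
Power ≈ 0.18

Power calculation (paired t-test, normal approximation):
z_β = d · √n - z_{α/2}
z_β = 0.24 · √48 - 2.576
z_β = 0.24 · 6.928 - 2.576
z_β = -0.913

Power = Φ(z_β) = Φ(-0.913) ≈ 0.181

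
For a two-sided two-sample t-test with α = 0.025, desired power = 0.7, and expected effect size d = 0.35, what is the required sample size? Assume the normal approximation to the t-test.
n = 125 per group

Sample size formula (two-sample t-test, normal approximation):
n = 2 · ((z_{α/2} + z_β) / d)²

z_{α/2} = 2.241 (for α = 0.025, two-sided)
z_β = 0.524 (for power = 0.7)
d = 0.35

n = 2 · ((2.241 + 0.524) / 0.35)²
n = 2 · (7.900)²
n ≈ 124.82
Round up to the next whole number: n = 125 per group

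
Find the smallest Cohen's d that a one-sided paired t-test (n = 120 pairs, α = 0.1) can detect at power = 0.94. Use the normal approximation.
d ≈ 0.26

Minimum detectable effect (paired t-test, normal approximation):
d = (z_α + z_β) / √n
d = (1.282 + 1.555) / √120
d = 2.836 / 10.954
d ≈ 0.26

By Cohen's convention (0.2 small / 0.5 medium / 0.8 large): small effect.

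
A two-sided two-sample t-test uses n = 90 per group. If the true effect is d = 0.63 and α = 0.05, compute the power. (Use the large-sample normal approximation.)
Power ≈ 0.99

Power calculation (two-sample t-test, normal approximation):
z_β = d · √(n/2) - z_{α/2}
z_β = 0.63 · √(90/2) - 1.960
z_β = 0.63 · 6.708 - 1.960
z_β = 2.266

Power = Φ(z_β) = Φ(2.266) ≈ 0.988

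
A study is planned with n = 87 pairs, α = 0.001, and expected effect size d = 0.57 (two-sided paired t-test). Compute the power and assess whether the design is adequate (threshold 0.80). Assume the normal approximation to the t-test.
Power ≈ 0.98; the study is adequately powered (power ≥ 0.80)

Power calculation (paired t-test, normal approximation):
z_β = d · √n - z_{α/2}
z_β = 0.57 · √87 - 3.291
z_β = 0.57 · 9.327 - 3.291
z_β = 2.026

Power = Φ(z_β) = Φ(2.026) ≈ 0.979

Effect size d = 0.57 is medium by Cohen's convention (0.2/0.5/0.8).

Threshold: power ≥ 0.80 is conventionally adequate.
Power ≈ 0.98 → the study is adequately powered (power ≥ 0.80).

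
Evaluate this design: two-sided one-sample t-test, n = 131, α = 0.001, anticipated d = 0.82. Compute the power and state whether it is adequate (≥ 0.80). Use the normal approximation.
Power ≈ 1.00; the study is adequately powered (power ≥ 0.80)

Power calculation (one-sample t-test, normal approximation):
z_β = d · √n - z_{α/2}
z_β = 0.82 · √131 - 3.291
z_β = 0.82 · 11.446 - 3.291
z_β = 6.095

Power = Φ(z_β) = Φ(6.095) ≈ 1.000

Effect size d = 0.82 is large by Cohen's convention (0.2/0.5/0.8).

Threshold: power ≥ 0.80 is conventionally adequate.
Power ≈ 1.00 → the study is adequately powered (power ≥ 0.80).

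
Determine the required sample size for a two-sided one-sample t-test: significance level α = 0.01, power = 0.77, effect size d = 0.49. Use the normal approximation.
n = 46

Sample size formula (one-sample t-test, normal approximation):
n = ((z_{α/2} + z_β) / d)²

z_{α/2} = 2.576 (for α = 0.01, two-sided)
z_β = 0.739 (for power = 0.77)
d = 0.49

n = ((2.576 + 0.739) / 0.49)²
n = (6.765)²
n ≈ 45.77
Round up to the next whole number: n = 46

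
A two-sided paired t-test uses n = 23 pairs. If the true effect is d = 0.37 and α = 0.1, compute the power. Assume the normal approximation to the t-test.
Power ≈ 0.55

Power calculation (paired t-test, normal approximation):
z_β = d · √n - z_{α/2}
z_β = 0.37 · √23 - 1.645
z_β = 0.37 · 4.796 - 1.645
z_β = 0.130

Power = Φ(z_β) = Φ(0.130) ≈ 0.552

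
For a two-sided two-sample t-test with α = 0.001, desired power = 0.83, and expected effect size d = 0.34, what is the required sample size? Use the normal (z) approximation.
n = 312 per group

Sample size formula (two-sample t-test, normal approximation):
n = 2 · ((z_{α/2} + z_β) / d)²

z_{α/2} = 3.291 (for α = 0.001, two-sided)
z_β = 0.954 (for power = 0.83)
d = 0.34

n = 2 · ((3.291 + 0.954) / 0.34)²
n = 2 · (12.485)²
n ≈ 311.75
Round up to the next whole number: n = 312 per group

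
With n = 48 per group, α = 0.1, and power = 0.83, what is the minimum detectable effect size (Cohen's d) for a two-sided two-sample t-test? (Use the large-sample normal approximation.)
d ≈ 0.53

Minimum detectable effect (two-sample t-test, normal approximation):
d = (z_{α/2} + z_β) / √(n/2)
d = (1.645 + 0.954) / √(48/2)
d = 2.599 / 4.899
d ≈ 0.53

By Cohen's convention (0.2 small / 0.5 medium / 0.8 large): medium effect.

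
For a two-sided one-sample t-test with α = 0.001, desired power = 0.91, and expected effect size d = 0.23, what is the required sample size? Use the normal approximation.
n = 406

Sample size formula (one-sample t-test, normal approximation):
n = ((z_{α/2} + z_β) / d)²

z_{α/2} = 3.291 (for α = 0.001, two-sided)
z_β = 1.341 (for power = 0.91)
d = 0.23

n = ((3.291 + 1.341) / 0.23)²
n = (20.139)²
n ≈ 405.58
Round up to the next whole number: n = 406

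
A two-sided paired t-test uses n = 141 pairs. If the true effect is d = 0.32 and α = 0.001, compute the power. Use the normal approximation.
Power ≈ 0.69

Power calculation (paired t-test, normal approximation):
z_β = d · √n - z_{α/2}
z_β = 0.32 · √141 - 3.291
z_β = 0.32 · 11.874 - 3.291
z_β = 0.509

Power = Φ(z_β) = Φ(0.509) ≈ 0.695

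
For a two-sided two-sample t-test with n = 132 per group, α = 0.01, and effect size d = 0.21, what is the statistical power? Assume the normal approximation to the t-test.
Power ≈ 0.19

Power calculation (two-sample t-test, normal approximation):
z_β = d · √(n/2) - z_{α/2}
z_β = 0.21 · √(132/2) - 2.576
z_β = 0.21 · 8.124 - 2.576
z_β = -0.870

Power = Φ(z_β) = Φ(-0.870) ≈ 0.192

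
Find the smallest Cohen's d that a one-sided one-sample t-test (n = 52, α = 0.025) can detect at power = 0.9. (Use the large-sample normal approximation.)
d ≈ 0.45

Minimum detectable effect (one-sample t-test, normal approximation):
d = (z_α + z_β) / √n
d = (1.960 + 1.282) / √52
d = 3.242 / 7.211
d ≈ 0.45

By Cohen's convention (0.2 small / 0.5 medium / 0.8 large): small effect.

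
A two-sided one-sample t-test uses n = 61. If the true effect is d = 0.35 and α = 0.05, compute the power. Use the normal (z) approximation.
Power ≈ 0.78

Power calculation (one-sample t-test, normal approximation):
z_β = d · √n - z_{α/2}
z_β = 0.35 · √61 - 1.960
z_β = 0.35 · 7.810 - 1.960
z_β = 0.774

Power = Φ(z_β) = Φ(0.774) ≈ 0.780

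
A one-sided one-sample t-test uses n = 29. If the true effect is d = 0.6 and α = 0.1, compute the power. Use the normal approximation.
Power ≈ 0.97

Power calculation (one-sample t-test, normal approximation):
z_β = d · √n - z_α
z_β = 0.6 · √29 - 1.282
z_β = 0.6 · 5.385 - 1.282
z_β = 1.950

Power = Φ(z_β) = Φ(1.950) ≈ 0.974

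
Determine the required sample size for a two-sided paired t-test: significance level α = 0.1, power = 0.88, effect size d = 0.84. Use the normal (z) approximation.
n = 12 pairs

Sample size formula (paired t-test, normal approximation):
n = ((z_{α/2} + z_β) / d)²

z_{α/2} = 1.645 (for α = 0.1, two-sided)
z_β = 1.175 (for power = 0.88)
d = 0.84

n = ((1.645 + 1.175) / 0.84)²
n = (3.357)²
n ≈ 11.27
Round up to the next whole number: n = 12 pairs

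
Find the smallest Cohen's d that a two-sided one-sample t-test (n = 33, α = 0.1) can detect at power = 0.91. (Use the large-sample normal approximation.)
d ≈ 0.52

Minimum detectable effect (one-sample t-test, normal approximation):
d = (z_{α/2} + z_β) / √n
d = (1.645 + 1.341) / √33
d = 2.986 / 5.745
d ≈ 0.52

By Cohen's convention (0.2 small / 0.5 medium / 0.8 large): medium effect.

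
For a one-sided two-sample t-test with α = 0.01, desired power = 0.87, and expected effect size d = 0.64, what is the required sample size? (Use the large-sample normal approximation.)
n = 59 per group

Sample size formula (two-sample t-test, normal approximation):
n = 2 · ((z_α + z_β) / d)²

z_α = 2.326 (for α = 0.01, one-sided)
z_β = 1.126 (for power = 0.87)
d = 0.64

n = 2 · ((2.326 + 1.126) / 0.64)²
n = 2 · (5.394)²
n ≈ 58.19
Round up to the next whole number: n = 59 per group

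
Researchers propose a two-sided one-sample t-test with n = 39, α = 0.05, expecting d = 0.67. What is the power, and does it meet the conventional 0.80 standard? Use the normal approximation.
Power ≈ 0.99; the study is adequately powered (power ≥ 0.80)

Power calculation (one-sample t-test, normal approximation):
z_β = d · √n - z_{α/2}
z_β = 0.67 · √39 - 1.960
z_β = 0.67 · 6.245 - 1.960
z_β = 2.224

Power = Φ(z_β) = Φ(2.224) ≈ 0.987

Effect size d = 0.67 is medium by Cohen's convention (0.2/0.5/0.8).

Threshold: power ≥ 0.80 is conventionally adequate.
Power ≈ 0.99 → the study is adequately powered (power ≥ 0.80).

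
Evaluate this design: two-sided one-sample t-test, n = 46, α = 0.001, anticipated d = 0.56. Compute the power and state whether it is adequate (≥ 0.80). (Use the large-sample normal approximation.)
Power ≈ 0.69; the study is underpowered (power < 0.80)

Power calculation (one-sample t-test, normal approximation):
z_β = d · √n - z_{α/2}
z_β = 0.56 · √46 - 3.291
z_β = 0.56 · 6.782 - 3.291
z_β = 0.508

Power = Φ(z_β) = Φ(0.508) ≈ 0.694

Effect size d = 0.56 is medium by Cohen's convention (0.2/0.5/0.8).

Threshold: power ≥ 0.80 is conventionally adequate.
Power ≈ 0.69 → the study is underpowered (power < 0.80).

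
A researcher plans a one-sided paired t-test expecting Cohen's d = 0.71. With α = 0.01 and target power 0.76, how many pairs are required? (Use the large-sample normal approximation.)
n = 19 pairs

Sample size formula (paired t-test, normal approximation):
n = ((z_α + z_β) / d)²

z_α = 2.326 (for α = 0.01, one-sided)
z_β = 0.706 (for power = 0.76)
d = 0.71

n = ((2.326 + 0.706) / 0.71)²
n = (4.270)²
n ≈ 18.23
Round up to the next whole number: n = 19 pairs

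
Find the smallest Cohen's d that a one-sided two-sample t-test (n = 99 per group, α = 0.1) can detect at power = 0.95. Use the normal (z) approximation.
d ≈ 0.42

Minimum detectable effect (two-sample t-test, normal approximation):
d = (z_α + z_β) / √(n/2)
d = (1.282 + 1.645) / √(99/2)
d = 2.926 / 7.036
d ≈ 0.42

By Cohen's convention (0.2 small / 0.5 medium / 0.8 large): small effect.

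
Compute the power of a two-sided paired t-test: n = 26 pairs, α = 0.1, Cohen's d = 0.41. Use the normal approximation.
Power ≈ 0.67

Power calculation (paired t-test, normal approximation):
z_β = d · √n - z_{α/2}
z_β = 0.41 · √26 - 1.645
z_β = 0.41 · 5.099 - 1.645
z_β = 0.446

Power = Φ(z_β) = Φ(0.446) ≈ 0.672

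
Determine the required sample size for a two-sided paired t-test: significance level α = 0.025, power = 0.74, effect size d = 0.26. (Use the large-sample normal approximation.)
n = 124 pairs

Sample size formula (paired t-test, normal approximation):
n = ((z_{α/2} + z_β) / d)²

z_{α/2} = 2.241 (for α = 0.025, two-sided)
z_β = 0.643 (for power = 0.74)
d = 0.26

n = ((2.241 + 0.643) / 0.26)²
n = (11.092)²
n ≈ 123.03
Round up to the next whole number: n = 124 pairs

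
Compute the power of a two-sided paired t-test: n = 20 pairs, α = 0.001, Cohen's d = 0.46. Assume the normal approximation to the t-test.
Power ≈ 0.11

Power calculation (paired t-test, normal approximation):
z_β = d · √n - z_{α/2}
z_β = 0.46 · √20 - 3.291
z_β = 0.46 · 4.472 - 3.291
z_β = -1.233

Power = Φ(z_β) = Φ(-1.233) ≈ 0.109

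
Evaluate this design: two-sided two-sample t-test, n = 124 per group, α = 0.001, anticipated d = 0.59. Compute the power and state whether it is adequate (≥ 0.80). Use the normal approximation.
Power ≈ 0.91; the study is adequately powered (power ≥ 0.80)

Power calculation (two-sample t-test, normal approximation):
z_β = d · √(n/2) - z_{α/2}
z_β = 0.59 · √(124/2) - 3.291
z_β = 0.59 · 7.874 - 3.291
z_β = 1.355

Power = Φ(z_β) = Φ(1.355) ≈ 0.912

Effect size d = 0.59 is medium by Cohen's convention (0.2/0.5/0.8).

Threshold: power ≥ 0.80 is conventionally adequate.
Power ≈ 0.91 → the study is adequately powered (power ≥ 0.80).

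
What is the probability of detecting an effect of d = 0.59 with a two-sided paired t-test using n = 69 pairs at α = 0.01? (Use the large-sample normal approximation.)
Power ≈ 0.99

Power calculation (paired t-test, normal approximation):
z_β = d · √n - z_{α/2}
z_β = 0.59 · √69 - 2.576
z_β = 0.59 · 8.307 - 2.576
z_β = 2.325

Power = Φ(z_β) = Φ(2.325) ≈ 0.990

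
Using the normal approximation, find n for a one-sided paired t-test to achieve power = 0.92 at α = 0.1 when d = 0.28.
n = 93 pairs

Sample size formula (paired t-test, normal approximation):
n = ((z_α + z_β) / d)²

z_α = 1.282 (for α = 0.1, one-sided)
z_β = 1.405 (for power = 0.92)
d = 0.28

n = ((1.282 + 1.405) / 0.28)²
n = (9.596)²
n ≈ 92.08
Round up to the next whole number: n = 93 pairs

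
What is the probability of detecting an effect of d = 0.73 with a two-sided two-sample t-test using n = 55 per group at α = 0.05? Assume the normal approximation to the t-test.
Power ≈ 0.97

Power calculation (two-sample t-test, normal approximation):
z_β = d · √(n/2) - z_{α/2}
z_β = 0.73 · √(55/2) - 1.960
z_β = 0.73 · 5.244 - 1.960
z_β = 1.868

Power = Φ(z_β) = Φ(1.868) ≈ 0.969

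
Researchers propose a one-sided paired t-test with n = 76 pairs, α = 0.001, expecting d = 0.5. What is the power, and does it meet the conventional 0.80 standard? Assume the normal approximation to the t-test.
Power ≈ 0.90; the study is adequately powered (power ≥ 0.80)

Power calculation (paired t-test, normal approximation):
z_β = d · √n - z_α
z_β = 0.5 · √76 - 3.090
z_β = 0.5 · 8.718 - 3.090
z_β = 1.269

Power = Φ(z_β) = Φ(1.269) ≈ 0.898

Effect size d = 0.5 is medium by Cohen's convention (0.2/0.5/0.8).

Threshold: power ≥ 0.80 is conventionally adequate.
Power ≈ 0.90 → the study is adequately powered (power ≥ 0.80).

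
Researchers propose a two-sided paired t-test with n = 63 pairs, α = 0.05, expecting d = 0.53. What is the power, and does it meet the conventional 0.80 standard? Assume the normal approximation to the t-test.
Power ≈ 0.99; the study is adequately powered (power ≥ 0.80)

Power calculation (paired t-test, normal approximation):
z_β = d · √n - z_{α/2}
z_β = 0.53 · √63 - 1.960
z_β = 0.53 · 7.937 - 1.960
z_β = 2.247

Power = Φ(z_β) = Φ(2.247) ≈ 0.988

Effect size d = 0.53 is medium by Cohen's convention (0.2/0.5/0.8).

Threshold: power ≥ 0.80 is conventionally adequate.
Power ≈ 0.99 → the study is adequately powered (power ≥ 0.80).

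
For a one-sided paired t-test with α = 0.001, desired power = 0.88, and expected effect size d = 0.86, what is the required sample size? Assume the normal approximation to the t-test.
n = 25 pairs

Sample size formula (paired t-test, normal approximation):
n = ((z_α + z_β) / d)²

z_α = 3.090 (for α = 0.001, one-sided)
z_β = 1.175 (for power = 0.88)
d = 0.86

n = ((3.090 + 1.175) / 0.86)²
n = (4.959)²
n ≈ 24.59
Round up to the next whole number: n = 25 pairs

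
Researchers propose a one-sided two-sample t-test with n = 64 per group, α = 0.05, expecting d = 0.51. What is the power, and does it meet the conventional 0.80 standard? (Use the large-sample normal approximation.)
Power ≈ 0.89; the study is adequately powered (power ≥ 0.80)

Power calculation (two-sample t-test, normal approximation):
z_β = d · √(n/2) - z_α
z_β = 0.51 · √(64/2) - 1.645
z_β = 0.51 · 5.657 - 1.645
z_β = 1.240

Power = Φ(z_β) = Φ(1.240) ≈ 0.893

Effect size d = 0.51 is medium by Cohen's convention (0.2/0.5/0.8).

Threshold: power ≥ 0.80 is conventionally adequate.
Power ≈ 0.89 → the study is adequately powered (power ≥ 0.80).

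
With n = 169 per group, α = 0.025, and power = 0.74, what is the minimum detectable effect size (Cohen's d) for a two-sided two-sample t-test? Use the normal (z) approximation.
d ≈ 0.31

Minimum detectable effect (two-sample t-test, normal approximation):
d = (z_{α/2} + z_β) / √(n/2)
d = (2.241 + 0.643) / √(169/2)
d = 2.885 / 9.192
d ≈ 0.31

By Cohen's convention (0.2 small / 0.5 medium / 0.8 large): small effect.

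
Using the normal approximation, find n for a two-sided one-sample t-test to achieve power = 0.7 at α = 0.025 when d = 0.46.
n = 37

Sample size formula (one-sample t-test, normal approximation):
n = ((z_{α/2} + z_β) / d)²

z_{α/2} = 2.241 (for α = 0.025, two-sided)
z_β = 0.524 (for power = 0.7)
d = 0.46

n = ((2.241 + 0.524) / 0.46)²
n = (6.011)²
n ≈ 36.13
Round up to the next whole number: n = 37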